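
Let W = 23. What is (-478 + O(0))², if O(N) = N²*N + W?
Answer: 207025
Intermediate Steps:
O(N) = 23 + N³ (O(N) = N²*N + 23 = N³ + 23 = 23 + N³)
(-478 + O(0))² = (-478 + (23 + 0³))² = (-478 + (23 + 0))² = (-478 + 23)² = (-455)² = 207025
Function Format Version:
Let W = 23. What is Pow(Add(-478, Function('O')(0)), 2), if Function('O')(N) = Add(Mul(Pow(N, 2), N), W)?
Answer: 207025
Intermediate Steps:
Function('O')(N) = Add(23, Pow(N, 3)) (Function('O')(N) = Add(Mul(Pow(N, 2), N), 23) = Add(Pow(N, 3), 23) = Add(23, Pow(N, 3)))
Pow(Add(-478, Function('O')(0)), 2) = Pow(Add(-478, Add(23, Pow(0, 3))), 2) = Pow(Add(-478, Add(23, 0)), 2) = Pow(Add(-478, 23), 2) = Pow(-455, 2) = 207025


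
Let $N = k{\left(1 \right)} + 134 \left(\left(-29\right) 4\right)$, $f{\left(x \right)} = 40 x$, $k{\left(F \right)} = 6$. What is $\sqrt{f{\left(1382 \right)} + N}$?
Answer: $\sqrt{39742} \approx 199.35$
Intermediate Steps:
$N = -15538$ ($N = 6 + 134 \left(\left(-29\right) 4\right) = 6 + 134 \left(-116\right) = 6 - 15544 = -15538$)
$\sqrt{f{\left(1382 \right)} + N} = \sqrt{40 \cdot 1382 - 15538} = \sqrt{55280 - 15538} = \sqrt{39742}$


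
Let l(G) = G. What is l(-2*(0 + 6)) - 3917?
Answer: -3929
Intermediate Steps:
l(-2*(0 + 6)) - 3917 = -2*(0 + 6) - 3917 = -2*6 - 3917 = -12 - 3917 = -3929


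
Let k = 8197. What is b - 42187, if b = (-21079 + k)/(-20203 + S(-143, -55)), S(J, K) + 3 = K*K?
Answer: -241600655/5727 ≈ -42186.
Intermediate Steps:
S(J, K) = -3 + K**2 (S(J, K) = -3 + K*K = -3 + K**2)
b = 4294/5727 (b = (-21079 + 8197)/(-20203 + (-3 + (-55)**2)) = -12882/(-20203 + (-3 + 3025)) = -12882/(-20203 + 3022) = -12882/(-17181) = -12882*(-1/17181) = 4294/5727 ≈ 0.74978)
b - 42187 = 4294/5727 - 42187 = -241600655/5727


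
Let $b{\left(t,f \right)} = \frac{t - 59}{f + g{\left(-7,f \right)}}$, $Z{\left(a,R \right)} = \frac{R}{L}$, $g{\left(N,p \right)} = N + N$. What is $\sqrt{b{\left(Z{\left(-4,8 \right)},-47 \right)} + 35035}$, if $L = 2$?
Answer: $\frac{\sqrt{130368590}}{61} \approx 187.18$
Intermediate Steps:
$g{\left(N,p \right)} = 2 N$
$Z{\left(a,R \right)} = \frac{R}{2}$
$b{\left(t,f \right)} = \frac{-59 + t}{-14 + f}$ ($b{\left(t,f \right)} = \frac{t - 59}{f + 2 \left(-7\right)} = \frac{-59 + t}{f - 14} = \frac{-59 + t}{-14 + f}$)
$\sqrt{b{\left(Z{\left(-4,8 \right)},-47 \right)} + 35035} = \sqrt{\frac{-59 + \frac{1}{2} \cdot 8}{-14 - 47} + 35035} = \sqrt{\frac{-59 + 4}{-61} + 35035} = \sqrt{\left(- \frac{1}{61}\right) \left(-55\right) + 35035} = \sqrt{\frac{55}{61} + 35035} = \sqrt{\frac{2137190}{61}} = \frac{\sqrt{130368590}}{61}$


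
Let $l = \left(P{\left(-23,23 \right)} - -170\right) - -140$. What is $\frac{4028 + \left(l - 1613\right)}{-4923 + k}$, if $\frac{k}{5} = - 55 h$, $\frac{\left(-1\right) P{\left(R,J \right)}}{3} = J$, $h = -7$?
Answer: $- \frac{1328}{1499} \approx -0.88592$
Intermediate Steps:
$P{\left(R,J \right)} = - 3 J$
$k = 1925$ ($k = 5 \left(\left(-55\right) \left(-7\right)\right) = 5 \cdot 385 = 1925$)
$l = 241$ ($l = \left(\left(-3\right) 23 - -170\right) - -140 = \left(-69 + 170\right) + 140 = 101 + 140 = 241$)
$\frac{4028 + \left(l - 1613\right)}{-4923 + k} = \frac{4028 + \left(241 - 1613\right)}{-4923 + 1925} = \frac{4028 - 1372}{-2998} = 2656 \left(- \frac{1}{2998}\right) = - \frac{1328}{1499}$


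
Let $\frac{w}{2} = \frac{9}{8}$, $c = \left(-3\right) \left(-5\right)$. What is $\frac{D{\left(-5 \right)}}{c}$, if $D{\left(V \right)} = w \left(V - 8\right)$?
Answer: $- \frac{39}{20} \approx -1.95$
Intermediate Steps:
$c = 15$
$w = \frac{9}{4}$ ($w = 2 \cdot \frac{9}{8} = \frac{9}{4} \approx 2.25$)
$D{\left(V \right)} = -18 + \frac{9 V}{4}$ ($D{\left(V \right)} = \frac{9 \left(V - 8\right)}{4} = \frac{9 \left(-8 + V\right)}{4} = -18 + \frac{9 V}{4}$)
$\frac{D{\left(-5 \right)}}{c} = \frac{-18 + \frac{9}{4} \left(-5\right)}{15} = \frac{-18 - \frac{45}{4}}{15} = \frac{1}{15} \left(- \frac{117}{4}\right) = - \frac{39}{20}$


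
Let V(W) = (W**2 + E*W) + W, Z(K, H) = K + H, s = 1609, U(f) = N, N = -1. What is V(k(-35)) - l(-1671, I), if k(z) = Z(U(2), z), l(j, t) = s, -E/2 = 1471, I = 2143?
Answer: 105563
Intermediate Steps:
U(f) = -1
Z(K, H) = H + K
E = -2942 (E = -2*1471 = -2942)
l(j, t) = 1609
k(z) = -1 + z (k(z) = z - 1 = -1 + z)
V(W) = W**2 - 2941*W (V(W) = (W**2 - 2942*W) + W = W**2 - 2941*W)
V(k(-35)) - l(-1671, I) = (-1 - 35)*(-2941 + (-1 - 35)) - 1*1609 = -36*(-2941 - 36) - 1609 = -36*(-2977) - 1609 = 107172 - 1609 = 105563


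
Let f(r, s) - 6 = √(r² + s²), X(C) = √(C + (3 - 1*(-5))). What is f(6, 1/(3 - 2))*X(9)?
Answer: √17*(6 + √37) ≈ 49.818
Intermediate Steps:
X(C) = √(8 + C) (X(C) = √(C + (3 + 5)) = √(C + 8) = √(8 + C))
f(r, s) = 6 + √(r² + s²)
f(6, 1/(3 - 2))*X(9) = (6 + √(6² + (1/(3 - 2))²))*√(8 + 9) = (6 + √(36 + (1/1)²))*√17 = (6 + √(36 + 1²))*√17 = (6 + √(36 + 1))*√17 = (6 + √37)*√17 = √17*(6 + √37)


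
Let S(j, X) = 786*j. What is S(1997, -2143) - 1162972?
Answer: 406670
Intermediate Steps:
S(1997, -2143) - 1162972 = 786*1997 - 1162972 = 1569642 - 1162972 = 406670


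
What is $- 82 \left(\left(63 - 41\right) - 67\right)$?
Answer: $3690$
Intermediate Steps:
$- 82 \left(\left(63 - 41\right) - 67\right) = - 82 \left(22 - 67\right) = \left(-82\right) \left(-45\right) = 3690$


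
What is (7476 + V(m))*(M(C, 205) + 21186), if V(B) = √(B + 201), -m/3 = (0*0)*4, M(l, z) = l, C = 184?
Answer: 159762120 + 21370*√201 ≈ 1.6007e+8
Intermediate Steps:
m = 0 (m = -3*0*0*4 = -0*4 = -3*0 = 0)
V(B) = √(201 + B)
(7476 + V(m))*(M(C, 205) + 21186) = (7476 + √(201 + 0))*(184 + 21186) = (7476 + √201)*21370 = 159762120 + 21370*√201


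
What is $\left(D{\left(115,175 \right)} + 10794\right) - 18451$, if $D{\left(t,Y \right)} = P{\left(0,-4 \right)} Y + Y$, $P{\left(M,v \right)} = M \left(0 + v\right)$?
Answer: $-7482$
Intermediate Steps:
$P{\left(M,v \right)} = M v$
$D{\left(t,Y \right)} = Y$ ($D{\left(t,Y \right)} = 0 \left(-4\right) Y + Y = 0 Y + Y = 0 + Y = Y$)
$\left(D{\left(115,175 \right)} + 10794\right) - 18451 = \left(175 + 10794\right) - 18451 = 10969 - 18451 = -7482$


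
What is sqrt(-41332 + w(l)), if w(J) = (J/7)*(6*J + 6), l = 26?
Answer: 2*I*sqrt(498946)/7 ≈ 201.82*I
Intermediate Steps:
w(J) = J*(6 + 6*J)/7 (w(J) = (J*(1/7))*(6 + 6*J) = (J/7)*(6 + 6*J) = J*(6 + 6*J)/7)
sqrt(-41332 + w(l)) = sqrt(-41332 + (6/7)*26*(1 + 26)) = sqrt(-41332 + (6/7)*26*27) = sqrt(-41332 + 4212/7) = sqrt(-285112/7) = 2*I*sqrt(498946)/7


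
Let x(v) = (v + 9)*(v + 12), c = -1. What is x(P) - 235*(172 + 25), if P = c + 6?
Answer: -46057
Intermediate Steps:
P = 5 (P = -1 + 6 = 5)
x(v) = (9 + v)*(12 + v)
x(P) - 235*(172 + 25) = (108 + 5² + 21*5) - 235*(172 + 25) = (108 + 25 + 105) - 235*197 = 238 - 46295 = -46057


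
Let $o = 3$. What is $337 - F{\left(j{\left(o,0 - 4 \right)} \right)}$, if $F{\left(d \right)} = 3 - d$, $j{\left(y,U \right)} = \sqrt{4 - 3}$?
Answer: $335$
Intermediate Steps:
$j{\left(y,U \right)} = 1$ ($j{\left(y,U \right)} = \sqrt{1} = 1$)
$337 - F{\left(j{\left(o,0 - 4 \right)} \right)} = 337 - \left(3 - 1\right) = 337 - 2 = 335$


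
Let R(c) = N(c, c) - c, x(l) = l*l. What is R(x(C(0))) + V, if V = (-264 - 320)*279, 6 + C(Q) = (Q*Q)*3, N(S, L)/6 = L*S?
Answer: -155196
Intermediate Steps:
N(S, L) = 6*L*S (N(S, L) = 6*(L*S) = 6*L*S)
C(Q) = -6 + 3*Q² (C(Q) = -6 + (Q*Q)*3 = -6 + Q²*3 = -6 + 3*Q²)
x(l) = l²
R(c) = -c + 6*c² (R(c) = 6*c*c - c = 6*c² - c = -c + 6*c²)
V = -162936 (V = -584*279 = -162936)
R(x(C(0))) + V = (-6 + 3*0²)²*(-1 + 6*(-6 + 3*0²)²) - 162936 = (-6 + 3*0)²*(-1 + 6*(-6 + 3*0)²) - 162936 = (-6 + 0)²*(-1 + 6*(-6 + 0)²) - 162936 = (-6)²*(-1 + 6*(-6)²) - 162936 = 36*(-1 + 6*36) - 162936 = 36*(-1 + 216) - 162936 = 36*215 - 162936 = 7740 - 162936 = -155196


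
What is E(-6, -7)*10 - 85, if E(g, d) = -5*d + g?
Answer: 205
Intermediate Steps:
E(g, d) = g - 5*d
E(-6, -7)*10 - 85 = (-6 - 5*(-7))*10 - 85 = (-6 + 35)*10 - 85 = 29*10 - 85 = 290 - 85 = 205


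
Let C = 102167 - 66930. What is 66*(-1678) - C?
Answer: -145985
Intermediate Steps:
C = 35237
66*(-1678) - C = 66*(-1678) - 1*35237 = -110748 - 35237 = -145985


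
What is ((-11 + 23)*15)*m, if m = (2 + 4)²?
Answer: 6480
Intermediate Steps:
m = 36 (m = 6² = 36)
((-11 + 23)*15)*m = ((-11 + 23)*15)*36 = (12*15)*36 = 180*36 = 6480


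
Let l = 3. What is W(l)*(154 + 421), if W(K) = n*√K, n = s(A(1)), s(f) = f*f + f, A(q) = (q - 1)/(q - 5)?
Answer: 0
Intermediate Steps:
A(q) = (-1 + q)/(-5 + q)
s(f) = f + f² (s(f) = f² + f = f + f²)
n = 0 (n = ((-1 + 1)/(-5 + 1))*(1 + (-1 + 1)/(-5 + 1)) = (0/(-4))*(1 + 0/(-4)) = (-¼*0)*(1 - ¼*0) = 0*(1 + 0) = 0*1 = 0)
W(K) = 0 (W(K) = 0*√K = 0)
W(l)*(154 + 421) = 0*(154 + 421) = 0*575 = 0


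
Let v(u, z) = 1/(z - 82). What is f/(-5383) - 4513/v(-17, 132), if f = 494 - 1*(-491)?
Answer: -1214674935/5383 ≈ -2.2565e+5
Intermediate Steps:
v(u, z) = 1/(-82 + z)
f = 985 (f = 494 + 491 = 985)
f/(-5383) - 4513/v(-17, 132) = 985/(-5383) - 4513/(1/(-82 + 132)) = 985*(-1/5383) - 4513/(1/50) = -985/5383 - 4513/1/50 = -985/5383 - 4513*50 = -985/5383 - 225650 = -1214674935/5383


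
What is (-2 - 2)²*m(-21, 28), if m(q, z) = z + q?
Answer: 112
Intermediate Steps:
m(q, z) = q + z
(-2 - 2)²*m(-21, 28) = (-2 - 2)²*(-21 + 28) = (-4)²*7 = 16*7 = 112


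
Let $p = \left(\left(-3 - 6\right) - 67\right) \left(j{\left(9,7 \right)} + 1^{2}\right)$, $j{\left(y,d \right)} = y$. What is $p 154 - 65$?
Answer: $-117105$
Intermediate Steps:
$p = -760$ ($p = \left(\left(-3 - 6\right) - 67\right) \left(9 + 1^{2}\right) = \left(-9 - 67\right) \left(9 + 1\right) = \left(-76\right) 10 = -760$)
$p 154 - 65 = \left(-760\right) 154 - 65 = -117040 - 65 = -117105$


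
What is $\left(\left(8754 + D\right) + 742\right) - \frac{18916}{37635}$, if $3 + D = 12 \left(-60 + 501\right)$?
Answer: $\frac{556414559}{37635} \approx 14785.0$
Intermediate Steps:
$D = 5289$ ($D = -3 + 12 \left(-60 + 501\right) = -3 + 12 \cdot 441 = -3 + 5292 = 5289$)
$\left(\left(8754 + D\right) + 742\right) - \frac{18916}{37635} = \left(\left(8754 + 5289\right) + 742\right) - \frac{18916}{37635} = \left(14043 + 742\right) - 18916 \cdot \frac{1}{37635} = 14785 - \frac{18916}{37635} = \frac{556414559}{37635}$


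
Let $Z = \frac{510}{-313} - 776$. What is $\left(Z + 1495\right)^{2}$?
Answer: $\frac{50416864369}{97969} \approx 5.1462 \cdot 10^{5}$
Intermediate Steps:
$Z = - \frac{243398}{313}$ ($Z = 510 \left(- \frac{1}{313}\right) - 776 = - \frac{510}{313} - 776 = - \frac{243398}{313} \approx -777.63$)
$\left(Z + 1495\right)^{2} = \left(- \frac{243398}{313} + 1495\right)^{2} = \left(\frac{224537}{313}\right)^{2} = \frac{50416864369}{97969}$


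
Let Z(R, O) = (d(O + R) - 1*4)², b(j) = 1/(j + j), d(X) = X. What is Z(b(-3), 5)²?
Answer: 625/1296 ≈ 0.48225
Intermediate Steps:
b(j) = 1/(2*j)
Z(R, O) = (-4 + O + R)² (Z(R, O) = ((O + R) - 1*4)² = ((O + R) - 4)² = (-4 + O + R)²)
Z(b(-3), 5)² = ((-4 + 5 + (½)/(-3))²)² = ((-4 + 5 + (½)*(-⅓))²)² = ((-4 + 5 - ⅙)²)² = ((⅚)²)² = (25/36)² = 625/1296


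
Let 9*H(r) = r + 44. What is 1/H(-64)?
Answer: -9/20 ≈ -0.45000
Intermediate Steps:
H(r) = 44/9 + r/9 (H(r) = (r + 44)/9 = (44 + r)/9 = 44/9 + r/9)
1/H(-64) = 1/(44/9 + (⅑)*(-64)) = 1/(44/9 - 64/9) = 1/(-20/9) = -9/20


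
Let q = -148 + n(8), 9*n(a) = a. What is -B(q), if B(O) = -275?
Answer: 275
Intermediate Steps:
n(a) = a/9
q = -1324/9 (q = -148 + (⅑)*8 = -148 + 8/9 = -1324/9 ≈ -147.11)
-B(q) = -1*(-275) = 275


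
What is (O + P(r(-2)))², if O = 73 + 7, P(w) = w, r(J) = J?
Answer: 6084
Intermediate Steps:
O = 80
(O + P(r(-2)))² = (80 - 2)² = 78² = 6084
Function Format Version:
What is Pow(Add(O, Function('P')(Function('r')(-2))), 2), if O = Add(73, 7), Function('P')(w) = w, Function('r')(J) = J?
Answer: 6084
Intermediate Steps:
O = 80
Pow(Add(O, Function('P')(Function('r')(-2))), 2) = Pow(Add(80, -2), 2) = Pow(78, 2) = 6084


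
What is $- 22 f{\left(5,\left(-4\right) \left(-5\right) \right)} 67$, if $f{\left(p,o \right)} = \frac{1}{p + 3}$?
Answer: $- \frac{737}{4} \approx -184.25$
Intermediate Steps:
$f{\left(p,o \right)} = \frac{1}{3 + p}$
$- 22 f{\left(5,\left(-4\right) \left(-5\right) \right)} 67 = - \frac{22}{3 + 5} \cdot 67 = - \frac{22}{8} \cdot 67 = \left(-22\right) \frac{1}{8} \cdot 67 = \left(- \frac{11}{4}\right) 67 = - \frac{737}{4}$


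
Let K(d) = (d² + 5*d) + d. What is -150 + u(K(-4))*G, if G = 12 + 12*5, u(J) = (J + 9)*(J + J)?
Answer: -1302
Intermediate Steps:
K(d) = d² + 6*d
u(J) = 2*J*(9 + J) (u(J) = (9 + J)*(2*J) = 2*J*(9 + J))
G = 72 (G = 12 + 60 = 72)
-150 + u(K(-4))*G = -150 + (2*(-4*(6 - 4))*(9 - 4*(6 - 4)))*72 = -150 + (2*(-4*2)*(9 - 4*2))*72 = -150 + (2*(-8)*(9 - 8))*72 = -150 + (2*(-8)*1)*72 = -150 - 16*72 = -150 - 1152 = -1302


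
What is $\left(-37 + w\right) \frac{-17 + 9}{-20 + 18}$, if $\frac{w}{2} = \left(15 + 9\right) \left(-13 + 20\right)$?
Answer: $1196$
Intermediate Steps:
$w = 336$ ($w = 2 \left(15 + 9\right) \left(-13 + 20\right) = 2 \cdot 24 \cdot 7 = 2 \cdot 168 = 336$)
$\left(-37 + w\right) \frac{-17 + 9}{-20 + 18} = \left(-37 + 336\right) \frac{-17 + 9}{-20 + 18} = 299 \left(- \frac{8}{-2}\right) = 299 \left(\left(-8\right) \left(- \frac{1}{2}\right)\right) = 299 \cdot 4 = 1196$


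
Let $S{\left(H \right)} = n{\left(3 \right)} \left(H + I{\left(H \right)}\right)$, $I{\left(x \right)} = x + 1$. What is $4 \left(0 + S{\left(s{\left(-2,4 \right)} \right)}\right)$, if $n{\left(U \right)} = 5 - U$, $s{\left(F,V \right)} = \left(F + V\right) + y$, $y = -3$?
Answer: $-8$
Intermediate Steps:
$s{\left(F,V \right)} = -3 + F + V$ ($s{\left(F,V \right)} = \left(F + V\right) - 3 = -3 + F + V$)
$I{\left(x \right)} = 1 + x$
$S{\left(H \right)} = 2 + 4 H$ ($S{\left(H \right)} = \left(5 - 3\right) \left(H + \left(1 + H\right)\right) = \left(5 - 3\right) \left(1 + 2 H\right) = 2 \left(1 + 2 H\right) = 2 + 4 H$)
$4 \left(0 + S{\left(s{\left(-2,4 \right)} \right)}\right) = 4 \left(0 + \left(2 + 4 \left(-3 - 2 + 4\right)\right)\right) = 4 \left(0 + \left(2 + 4 \left(-1\right)\right)\right) = 4 \left(0 + \left(2 - 4\right)\right) = 4 \left(0 - 2\right) = 4 \left(-2\right) = -8$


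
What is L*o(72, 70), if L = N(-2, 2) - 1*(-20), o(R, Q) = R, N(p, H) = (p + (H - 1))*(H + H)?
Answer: 1152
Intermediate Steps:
N(p, H) = 2*H*(-1 + H + p) (N(p, H) = (p + (-1 + H))*(2*H) = (-1 + H + p)*(2*H) = 2*H*(-1 + H + p))
L = 16 (L = 2*2*(-1 + 2 - 2) - 1*(-20) = 2*2*(-1) + 20 = -4 + 20 = 16)
L*o(72, 70) = 16*72 = 1152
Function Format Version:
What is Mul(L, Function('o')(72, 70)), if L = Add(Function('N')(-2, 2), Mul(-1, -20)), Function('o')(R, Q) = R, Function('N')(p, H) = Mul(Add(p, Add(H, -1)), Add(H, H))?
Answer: 1152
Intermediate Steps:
Function('N')(p, H) = Mul(2, H, Add(-1, H, p)) (Function('N')(p, H) = Mul(Add(p, Add(-1, H)), Mul(2, H)) = Mul(Add(-1, H, p), Mul(2, H)) = Mul(2, H, Add(-1, H, p)))
L = 16 (L = Add(Mul(2, 2, Add(-1, 2, -2)), Mul(-1, -20)) = Add(Mul(2, 2, -1), 20) = Add(-4, 20) = 16)
Mul(L, Function('o')(72, 70)) = Mul(16, 72) = 1152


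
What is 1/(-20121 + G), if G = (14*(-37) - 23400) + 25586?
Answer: -1/18453 ≈ -5.4192e-5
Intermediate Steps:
G = 1668 (G = (-518 - 23400) + 25586 = -23918 + 25586 = 1668)
1/(-20121 + G) = 1/(-20121 + 1668) = 1/(-18453) = -1/18453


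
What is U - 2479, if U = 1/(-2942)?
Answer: -7293219/2942 ≈ -2479.0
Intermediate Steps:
U = -1/2942 ≈ -0.00033990
U - 2479 = -1/2942 - 2479 = -7293219/2942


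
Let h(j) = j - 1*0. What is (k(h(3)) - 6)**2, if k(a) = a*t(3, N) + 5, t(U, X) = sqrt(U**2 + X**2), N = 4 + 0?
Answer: 196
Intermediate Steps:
N = 4
h(j) = j (h(j) = j + 0 = j)
k(a) = 5 + 5*a (k(a) = a*sqrt(3**2 + 4**2) + 5 = a*sqrt(9 + 16) + 5 = a*sqrt(25) + 5 = a*5 + 5 = 5*a + 5 = 5 + 5*a)
(k(h(3)) - 6)**2 = ((5 + 5*3) - 6)**2 = ((5 + 15) - 6)**2 = (20 - 6)**2 = 14**2 = 196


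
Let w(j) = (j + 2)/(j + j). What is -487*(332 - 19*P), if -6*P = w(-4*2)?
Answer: -2596197/16 ≈ -1.6226e+5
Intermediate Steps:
w(j) = (2 + j)/(2*j) (w(j) = (2 + j)/((2*j)) = (2 + j)*(1/(2*j)) = (2 + j)/(2*j))
P = -1/16 (P = -(2 - 4*2)/(12*((-4*2))) = -(2 - 8)/(12*(-8)) = -(-1)*(-6)/(12*8) = -1/6*3/8 = -1/16 ≈ -0.062500)
-487*(332 - 19*P) = -487*(332 - 19*(-1/16)) = -487*(332 + 19/16) = -487*5331/16 = -2596197/16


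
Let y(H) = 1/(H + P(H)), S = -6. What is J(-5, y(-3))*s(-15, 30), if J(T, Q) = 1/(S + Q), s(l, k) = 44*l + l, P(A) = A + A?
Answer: 1215/11 ≈ 110.45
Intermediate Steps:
P(A) = 2*A
s(l, k) = 45*l
y(H) = 1/(3*H) (y(H) = 1/(H + 2*H) = 1/(3*H))
J(T, Q) = 1/(-6 + Q)
J(-5, y(-3))*s(-15, 30) = (45*(-15))/(-6 + (1/3)/(-3)) = -675/(-6 + (1/3)*(-1/3)) = -675/(-6 - 1/9) = -675/(-55/9) = -9/55*(-675) = 1215/11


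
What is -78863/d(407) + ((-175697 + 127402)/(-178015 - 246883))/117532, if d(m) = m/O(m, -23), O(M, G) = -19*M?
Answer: 74828615207935487/49939111736 ≈ 1.4984e+6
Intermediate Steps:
d(m) = -1/19 (d(m) = m/((-19*m)) = m*(-1/(19*m)) = -1/19)
-78863/d(407) + ((-175697 + 127402)/(-178015 - 246883))/117532 = -78863/(-1/19) + ((-175697 + 127402)/(-178015 - 246883))/117532 = -78863*(-19) - 48295/(-424898)*(1/117532) = 1498397 - 48295*(-1/424898)*(1/117532) = 1498397 + (48295/424898)*(1/117532) = 1498397 + 48295/49939111736 = 74828615207935487/49939111736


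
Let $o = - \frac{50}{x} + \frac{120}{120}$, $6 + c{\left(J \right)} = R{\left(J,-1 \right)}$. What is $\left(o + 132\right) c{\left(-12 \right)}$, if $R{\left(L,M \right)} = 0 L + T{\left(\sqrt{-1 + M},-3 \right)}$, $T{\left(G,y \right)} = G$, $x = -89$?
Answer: $- \frac{71322}{89} + \frac{11887 i \sqrt{2}}{89} \approx -801.37 + 188.89 i$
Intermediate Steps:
$R{\left(L,M \right)} = \sqrt{-1 + M}$ ($R{\left(L,M \right)} = 0 L + \sqrt{-1 + M} = 0 + \sqrt{-1 + M} = \sqrt{-1 + M}$)
$c{\left(J \right)} = -6 + i \sqrt{2}$ ($c{\left(J \right)} = -6 + \sqrt{-1 - 1} = -6 + \sqrt{-2} = -6 + i \sqrt{2}$)
$o = \frac{139}{89}$ ($o = - \frac{50}{-89} + \frac{120}{120} = \left(-50\right) \left(- \frac{1}{89}\right) + 120 \cdot \frac{1}{120} = \frac{50}{89} + 1 = \frac{139}{89} \approx 1.5618$)
$\left(o + 132\right) c{\left(-12 \right)} = \left(\frac{139}{89} + 132\right) \left(-6 + i \sqrt{2}\right) = \frac{11887 \left(-6 + i \sqrt{2}\right)}{89} = - \frac{71322}{89} + \frac{11887 i \sqrt{2}}{89}$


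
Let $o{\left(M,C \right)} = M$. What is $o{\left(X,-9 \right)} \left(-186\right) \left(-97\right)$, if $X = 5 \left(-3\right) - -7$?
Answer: $-144336$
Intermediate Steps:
$X = -8$ ($X = -15 + 7 = -8$)
$o{\left(X,-9 \right)} \left(-186\right) \left(-97\right) = \left(-8\right) \left(-186\right) \left(-97\right) = 1488 \left(-97\right) = -144336$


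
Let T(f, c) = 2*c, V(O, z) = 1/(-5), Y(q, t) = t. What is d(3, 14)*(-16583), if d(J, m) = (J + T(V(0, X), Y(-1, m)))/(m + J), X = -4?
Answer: -514073/17 ≈ -30240.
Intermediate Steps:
V(O, z) = -1/5
d(J, m) = (J + 2*m)/(J + m) (d(J, m) = (J + 2*m)/(m + J) = (J + 2*m)/(J + m))
d(3, 14)*(-16583) = ((3 + 2*14)/(3 + 14))*(-16583) = ((3 + 28)/17)*(-16583) = ((1/17)*31)*(-16583) = (31/17)*(-16583) = -514073/17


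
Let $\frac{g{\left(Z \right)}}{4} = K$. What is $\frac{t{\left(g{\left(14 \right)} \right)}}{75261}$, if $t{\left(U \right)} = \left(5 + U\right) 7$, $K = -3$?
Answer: $- \frac{49}{75261} \approx -0.00065107$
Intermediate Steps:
$g{\left(Z \right)} = -12$ ($g{\left(Z \right)} = 4 \left(-3\right) = -12$)
$t{\left(U \right)} = 35 + 7 U$
$\frac{t{\left(g{\left(14 \right)} \right)}}{75261} = \frac{35 + 7 \left(-12\right)}{75261} = \left(35 - 84\right) \frac{1}{75261} = \left(-49\right) \frac{1}{75261} = - \frac{49}{75261}$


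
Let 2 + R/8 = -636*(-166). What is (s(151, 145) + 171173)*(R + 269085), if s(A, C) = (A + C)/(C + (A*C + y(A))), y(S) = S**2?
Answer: 8548104422227153/44841 ≈ 1.9063e+11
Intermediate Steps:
R = 844592 (R = -16 + 8*(-636*(-166)) = -16 + 8*105576 = -16 + 844608 = 844592)
s(A, C) = (A + C)/(C + A**2 + A*C) (s(A, C) = (A + C)/(C + (A*C + A**2)) = (A + C)/(C + (A**2 + A*C)) = (A + C)/(C + A**2 + A*C))
(s(151, 145) + 171173)*(R + 269085) = ((151 + 145)/(145 + 151**2 + 151*145) + 171173)*(844592 + 269085) = (296/(145 + 22801 + 21895) + 171173)*1113677 = (296/44841 + 171173)*1113677 = (7675568789/44841)*1113677 = 8548104422227153/44841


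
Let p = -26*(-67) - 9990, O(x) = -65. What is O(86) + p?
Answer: -8313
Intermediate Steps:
p = -8248 (p = 1742 - 9990 = -8248)
O(86) + p = -65 - 8248 = -8313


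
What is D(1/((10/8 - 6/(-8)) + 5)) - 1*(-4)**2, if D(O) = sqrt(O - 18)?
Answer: -16 + 5*I*sqrt(35)/7 ≈ -16.0 + 4.2258*I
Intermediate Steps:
D(O) = sqrt(-18 + O)
D(1/((10/8 - 6/(-8)) + 5)) - 1*(-4)**2 = sqrt(-18 + 1/((10/8 - 6/(-8)) + 5)) - 1*(-4)**2 = sqrt(-18 + 1/((10*(1/8) - 6*(-1/8)) + 5)) - 1*16 = sqrt(-18 + 1/((5/4 + 3/4) + 5)) - 16 = sqrt(-18 + 1/(2 + 5)) - 16 = sqrt(-18 + 1/7) - 16 = sqrt(-125/7) - 16 = 5*I*sqrt(35)/7 - 16 = -16 + 5*I*sqrt(35)/7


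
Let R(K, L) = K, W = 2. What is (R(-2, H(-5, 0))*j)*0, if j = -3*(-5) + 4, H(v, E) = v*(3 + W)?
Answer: 0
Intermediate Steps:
H(v, E) = 5*v (H(v, E) = v*(3 + 2) = v*5 = 5*v)
j = 19 (j = 15 + 4 = 19)
(R(-2, H(-5, 0))*j)*0 = -2*19*0 = -38*0 = 0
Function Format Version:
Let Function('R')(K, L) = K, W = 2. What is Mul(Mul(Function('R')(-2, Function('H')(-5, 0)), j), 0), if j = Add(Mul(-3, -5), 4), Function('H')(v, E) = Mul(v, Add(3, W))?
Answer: 0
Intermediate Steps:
Function('H')(v, E) = Mul(5, v) (Function('H')(v, E) = Mul(v, Add(3, 2)) = Mul(v, 5) = Mul(5, v))
j = 19 (j = Add(15, 4) = 19)
Mul(Mul(Function('R')(-2, Function('H')(-5, 0)), j), 0) = Mul(Mul(-2, 19), 0) = Mul(-38, 0) = 0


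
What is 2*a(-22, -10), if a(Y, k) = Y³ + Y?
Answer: -21340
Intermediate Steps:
a(Y, k) = Y + Y³
2*a(-22, -10) = 2*(-22 + (-22)³) = 2*(-22 - 10648) = 2*(-10670) = -21340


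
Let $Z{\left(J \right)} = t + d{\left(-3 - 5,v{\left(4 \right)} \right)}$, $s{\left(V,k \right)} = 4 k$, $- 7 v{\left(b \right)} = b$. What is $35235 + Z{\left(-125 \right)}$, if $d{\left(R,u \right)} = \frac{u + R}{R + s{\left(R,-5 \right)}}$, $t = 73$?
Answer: $\frac{1730107}{49} \approx 35308.0$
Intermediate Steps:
$v{\left(b \right)} = - \frac{b}{7}$
$d{\left(R,u \right)} = \frac{R + u}{-20 + R}$ ($d{\left(R,u \right)} = \frac{u + R}{R + 4 \left(-5\right)} = \frac{R + u}{R - 20} = \frac{R + u}{-20 + R}$)
$Z{\left(J \right)} = \frac{3592}{49}$ ($Z{\left(J \right)} = 73 + \frac{\left(-3 - 5\right) - \frac{4}{7}}{-20 - 8} = 73 + \frac{-8 - \frac{4}{7}}{-20 - 8} = 73 + \frac{1}{-28} \left(- \frac{60}{7}\right) = 73 - - \frac{15}{49} = 73 + \frac{15}{49} = \frac{3592}{49}$)
$35235 + Z{\left(-125 \right)} = 35235 + \frac{3592}{49} = \frac{1730107}{49}$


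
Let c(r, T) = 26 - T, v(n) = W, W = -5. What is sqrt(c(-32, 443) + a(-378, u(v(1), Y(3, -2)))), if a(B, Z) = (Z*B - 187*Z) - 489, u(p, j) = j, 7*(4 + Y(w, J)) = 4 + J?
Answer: 2*sqrt(14609)/7 ≈ 34.534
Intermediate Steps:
v(n) = -5
Y(w, J) = -24/7 + J/7 (Y(w, J) = -4 + (4 + J)/7 = -4 + (4/7 + J/7) = -24/7 + J/7)
a(B, Z) = -489 - 187*Z + B*Z (a(B, Z) = (B*Z - 187*Z) - 489 = (-187*Z + B*Z) - 489 = -489 - 187*Z + B*Z)
sqrt(c(-32, 443) + a(-378, u(v(1), Y(3, -2)))) = sqrt((26 - 1*443) + (-489 - 187*(-24/7 + (1/7)*(-2)) - 378*(-24/7 + (1/7)*(-2)))) = sqrt((26 - 443) + (-489 - 187*(-24/7 - 2/7) - 378*(-24/7 - 2/7))) = sqrt(-417 + (-489 - 187*(-26/7) - 378*(-26/7))) = sqrt(-417 + (-489 + 4862/7 + 1404)) = sqrt(-417 + 11267/7) = sqrt(8348/7) = 2*sqrt(14609)/7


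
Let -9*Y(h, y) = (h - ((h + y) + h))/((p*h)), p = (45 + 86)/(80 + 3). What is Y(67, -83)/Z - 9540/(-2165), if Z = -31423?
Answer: 4736032525436/1074791317887 ≈ 4.4065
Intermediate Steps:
p = 131/83 ≈ 1.5783
Y(h, y) = -83*(-h - y)/(1179*h) (Y(h, y) = -(h - ((h + y) + h))/(9*(131*h/83)) = -(h - (y + 2*h))*83/(131*h)/9 = -(h + (-y - 2*h))*83/(131*h)/9 = -(-h - y)*83/(131*h)/9 = -83*(-h - y)/(1179*h))
Y(67, -83)/Z - 9540/(-2165) = ((83/1179)*(67 - 83)/67)/(-31423) - 9540/(-2165) = ((83/1179)*(1/67)*(-16))*(-1/31423) - 9540*(-1/2165) = -1328/78993*(-1/31423) + 1908/433 = 1328/2482197039 + 1908/433 = 4736032525436/1074791317887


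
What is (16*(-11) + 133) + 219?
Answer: 176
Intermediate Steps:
(16*(-11) + 133) + 219 = (-176 + 133) + 219 = -43 + 219 = 176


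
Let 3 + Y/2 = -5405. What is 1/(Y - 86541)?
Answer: -1/97357 ≈ -1.0271e-5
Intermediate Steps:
Y = -10816 (Y = -6 + 2*(-5405) = -6 - 10810 = -10816)
1/(Y - 86541) = 1/(-10816 - 86541) = 1/(-97357) = -1/97357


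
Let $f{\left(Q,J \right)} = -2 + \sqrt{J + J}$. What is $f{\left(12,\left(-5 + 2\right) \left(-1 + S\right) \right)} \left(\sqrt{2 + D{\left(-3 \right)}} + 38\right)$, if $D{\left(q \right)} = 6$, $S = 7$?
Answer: $- 4 \left(1 - 3 i\right) \left(19 + \sqrt{2}\right) \approx -81.657 + 244.97 i$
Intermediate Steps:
$f{\left(Q,J \right)} = -2 + \sqrt{2} \sqrt{J}$ ($f{\left(Q,J \right)} = -2 + \sqrt{2 J} = -2 + \sqrt{2} \sqrt{J}$)
$f{\left(12,\left(-5 + 2\right) \left(-1 + S\right) \right)} \left(\sqrt{2 + D{\left(-3 \right)}} + 38\right) = \left(-2 + \sqrt{2} \sqrt{\left(-5 + 2\right) \left(-1 + 7\right)}\right) \left(\sqrt{2 + 6} + 38\right) = \left(-2 + \sqrt{2} \sqrt{\left(-3\right) 6}\right) \left(\sqrt{8} + 38\right) = \left(-2 + \sqrt{2} \sqrt{-18}\right) \left(2 \sqrt{2} + 38\right) = \left(-2 + \sqrt{2} \cdot 3 i \sqrt{2}\right) \left(38 + 2 \sqrt{2}\right) = \left(-2 + 6 i\right) \left(38 + 2 \sqrt{2}\right)$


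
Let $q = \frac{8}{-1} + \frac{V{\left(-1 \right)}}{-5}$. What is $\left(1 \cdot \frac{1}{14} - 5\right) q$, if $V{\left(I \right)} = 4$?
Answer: $\frac{1518}{35} \approx 43.371$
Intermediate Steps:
$q = - \frac{44}{5}$ ($q = \frac{8}{-1} + \frac{4}{-5} = 8 \left(-1\right) + 4 \left(- \frac{1}{5}\right) = -8 - \frac{4}{5} = - \frac{44}{5} \approx -8.8$)
$\left(1 \cdot \frac{1}{14} - 5\right) q = \left(1 \cdot \frac{1}{14} - 5\right) \left(- \frac{44}{5}\right) = \left(\frac{1}{14} - 5\right) \left(- \frac{44}{5}\right) = \left(- \frac{69}{14}\right) \left(- \frac{44}{5}\right) = \frac{1518}{35}$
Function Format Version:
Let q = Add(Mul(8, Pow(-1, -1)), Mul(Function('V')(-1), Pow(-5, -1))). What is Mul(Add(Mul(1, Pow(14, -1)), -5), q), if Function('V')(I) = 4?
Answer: Rational(1518, 35) ≈ 43.371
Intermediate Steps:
q = Rational(-44, 5) (q = Add(Mul(8, Pow(-1, -1)), Mul(4, Pow(-5, -1))) = Add(Mul(8, -1), Mul(4, Rational(-1, 5))) = Add(-8, Rational(-4, 5)) = Rational(-44, 5) ≈ -8.8000)
Mul(Add(Mul(1, Pow(14, -1)), -5), q) = Mul(Add(Mul(1, Pow(14, -1)), -5), Rational(-44, 5)) = Mul(Add(Mul(1, Rational(1, 14)), -5), Rational(-44, 5)) = Mul(Add(Rational(1, 14), -5), Rational(-44, 5)) = Mul(Rational(-69, 14), Rational(-44, 5)) = Rational(1518, 35)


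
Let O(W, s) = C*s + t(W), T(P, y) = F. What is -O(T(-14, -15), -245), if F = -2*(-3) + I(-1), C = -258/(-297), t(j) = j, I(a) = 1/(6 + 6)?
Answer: 81871/396 ≈ 206.74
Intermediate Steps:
I(a) = 1/12
C = 86/99 (C = -258*(-1/297) = 86/99 ≈ 0.86869)
F = 73/12 (F = -2*(-3) + 1/12 = 6 + 1/12 = 73/12 ≈ 6.0833)
T(P, y) = 73/12
O(W, s) = W + 86*s/99 (O(W, s) = 86*s/99 + W = W + 86*s/99)
-O(T(-14, -15), -245) = -(73/12 + (86/99)*(-245)) = -(73/12 - 21070/99) = -1*(-81871/396) = 81871/396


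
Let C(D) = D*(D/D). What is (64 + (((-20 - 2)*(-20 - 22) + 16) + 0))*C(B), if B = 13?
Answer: 13052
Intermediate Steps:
C(D) = D (C(D) = D*1 = D)
(64 + (((-20 - 2)*(-20 - 22) + 16) + 0))*C(B) = (64 + (((-20 - 2)*(-20 - 22) + 16) + 0))*13 = (64 + ((-22*(-42) + 16) + 0))*13 = (64 + ((924 + 16) + 0))*13 = (64 + (940 + 0))*13 = (64 + 940)*13 = 1004*13 = 13052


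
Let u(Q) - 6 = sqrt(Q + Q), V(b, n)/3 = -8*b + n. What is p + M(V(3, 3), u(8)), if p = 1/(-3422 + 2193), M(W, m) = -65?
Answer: -79886/1229 ≈ -65.001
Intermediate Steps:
V(b, n) = -24*b + 3*n (V(b, n) = 3*(-8*b + n) = 3*(n - 8*b) = -24*b + 3*n)
u(Q) = 6 + sqrt(2)*sqrt(Q) (u(Q) = 6 + sqrt(Q + Q) = 6 + sqrt(2*Q) = 6 + sqrt(2)*sqrt(Q))
p = -1/1229 (p = 1/(-1229) = -1/1229 ≈ -0.00081367)
p + M(V(3, 3), u(8)) = -1/1229 - 65 = -79886/1229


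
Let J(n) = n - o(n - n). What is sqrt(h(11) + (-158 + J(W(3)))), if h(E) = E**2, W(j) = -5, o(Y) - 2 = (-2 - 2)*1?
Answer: 2*I*sqrt(10) ≈ 6.3246*I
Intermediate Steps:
o(Y) = -2 (o(Y) = 2 + (-2 - 2)*1 = 2 - 4*1 = 2 - 4 = -2)
J(n) = 2 + n (J(n) = n - 1*(-2) = n + 2 = 2 + n)
sqrt(h(11) + (-158 + J(W(3)))) = sqrt(11**2 + (-158 + (2 - 5))) = sqrt(121 + (-158 - 3)) = sqrt(121 - 161) = sqrt(-40) = 2*I*sqrt(10)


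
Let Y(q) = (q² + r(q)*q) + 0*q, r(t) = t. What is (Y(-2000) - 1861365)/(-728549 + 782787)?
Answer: 6138635/54238 ≈ 113.18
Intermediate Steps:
Y(q) = 2*q² (Y(q) = (q² + q*q) + 0*q = (q² + q²) + 0 = 2*q² + 0 = 2*q²)
(Y(-2000) - 1861365)/(-728549 + 782787) = (2*(-2000)² - 1861365)/(-728549 + 782787) = (2*4000000 - 1861365)/54238 = (8000000 - 1861365)*(1/54238) = 6138635*(1/54238) = 6138635/54238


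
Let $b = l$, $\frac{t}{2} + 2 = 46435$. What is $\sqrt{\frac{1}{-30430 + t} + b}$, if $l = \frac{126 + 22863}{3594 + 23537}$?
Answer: $\frac{\sqrt{5023644200298165}}{76997778} \approx 0.92052$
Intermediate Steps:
$t = 92866$ ($t = -4 + 2 \cdot 46435 = -4 + 92870 = 92866$)
$l = \frac{22989}{27131} \approx 0.84733$
$b = \frac{22989}{27131} \approx 0.84733$
$\sqrt{\frac{1}{-30430 + t} + b} = \sqrt{\frac{1}{-30430 + 92866} + \frac{22989}{27131}} = \sqrt{\frac{1}{62436} + \frac{22989}{27131}} = \sqrt{\frac{1435368335}{1693951116}} = \frac{\sqrt{5023644200298165}}{76997778}$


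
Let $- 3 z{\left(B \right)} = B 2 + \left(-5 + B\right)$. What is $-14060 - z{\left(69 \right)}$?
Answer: $- \frac{41978}{3} \approx -13993.0$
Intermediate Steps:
$z{\left(B \right)} = \frac{5}{3} - B$ ($z{\left(B \right)} = - \frac{B 2 + \left(-5 + B\right)}{3} = - \frac{2 B + \left(-5 + B\right)}{3} = - \frac{-5 + 3 B}{3} = \frac{5}{3} - B$)
$-14060 - z{\left(69 \right)} = -14060 - \left(\frac{5}{3} - 69\right) = -14060 - - \frac{202}{3} = -14060 + \frac{202}{3} = - \frac{41978}{3}$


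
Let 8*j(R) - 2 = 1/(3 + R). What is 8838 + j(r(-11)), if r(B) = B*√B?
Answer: 94746043/10720 + 11*I*√11/10720 ≈ 8838.3 + 0.0034033*I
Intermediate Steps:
r(B) = B^(3/2)
j(R) = ¼ + 1/(8*(3 + R))
8838 + j(r(-11)) = 8838 + (7 + 2*(-11)^(3/2))/(8*(3 + (-11)^(3/2))) = 8838 + (7 + 2*(-11*I*√11))/(8*(3 - 11*I*√11)) = 8838 + (7 - 22*I*√11)/(8*(3 - 11*I*√11))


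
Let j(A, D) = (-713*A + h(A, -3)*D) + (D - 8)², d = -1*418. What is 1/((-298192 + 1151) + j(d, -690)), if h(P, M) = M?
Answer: 1/490267 ≈ 2.0397e-6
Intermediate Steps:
d = -418
j(A, D) = (-8 + D)² - 713*A - 3*D (j(A, D) = (-713*A - 3*D) + (D - 8)² = (-713*A - 3*D) + (-8 + D)² = (-8 + D)² - 713*A - 3*D)
1/((-298192 + 1151) + j(d, -690)) = 1/((-298192 + 1151) + ((-8 - 690)² - 713*(-418) - 3*(-690))) = 1/(-297041 + ((-698)² + 298034 + 2070)) = 1/(-297041 + (487204 + 298034 + 2070)) = 1/(-297041 + 787308) = 1/490267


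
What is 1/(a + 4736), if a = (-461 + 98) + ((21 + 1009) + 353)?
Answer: 1/5756 ≈ 0.00017373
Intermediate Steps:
a = 1020 (a = -363 + (1030 + 353) = -363 + 1383 = 1020)
1/(a + 4736) = 1/(1020 + 4736) = 1/5756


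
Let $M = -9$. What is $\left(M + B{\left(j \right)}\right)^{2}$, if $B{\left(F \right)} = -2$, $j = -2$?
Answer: $121$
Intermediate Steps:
$\left(M + B{\left(j \right)}\right)^{2} = \left(-9 - 2\right)^{2} = \left(-11\right)^{2} = 121$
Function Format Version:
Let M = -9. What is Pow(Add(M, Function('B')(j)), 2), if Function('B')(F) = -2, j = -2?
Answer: 121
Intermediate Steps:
Pow(Add(M, Function('B')(j)), 2) = Pow(Add(-9, -2), 2) = Pow(-11, 2) = 121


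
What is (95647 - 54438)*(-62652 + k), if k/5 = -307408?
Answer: -65921707628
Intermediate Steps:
k = -1537040 (k = 5*(-307408) = -1537040)
(95647 - 54438)*(-62652 + k) = (95647 - 54438)*(-62652 - 1537040) = 41209*(-1599692) = -65921707628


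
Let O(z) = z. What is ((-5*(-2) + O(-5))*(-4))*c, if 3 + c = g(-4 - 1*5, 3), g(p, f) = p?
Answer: 240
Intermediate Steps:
c = -12 (c = -3 + (-4 - 1*5) = -3 + (-4 - 5) = -3 - 9 = -12)
((-5*(-2) + O(-5))*(-4))*c = ((-5*(-2) - 5)*(-4))*(-12) = ((10 - 5)*(-4))*(-12) = (5*(-4))*(-12) = -20*(-12) = 240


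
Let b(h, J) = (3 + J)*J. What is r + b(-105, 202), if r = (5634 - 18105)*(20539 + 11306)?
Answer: -397097585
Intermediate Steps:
b(h, J) = J*(3 + J)
r = -397138995 (r = -12471*31845 = -397138995)
r + b(-105, 202) = -397138995 + 202*(3 + 202) = -397138995 + 202*205 = -397138995 + 41410 = -397097585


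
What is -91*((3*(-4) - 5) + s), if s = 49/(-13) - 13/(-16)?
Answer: 29057/16 ≈ 1816.1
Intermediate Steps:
s = -615/208 (s = 49*(-1/13) - 13*(-1/16) = -49/13 + 13/16 = -615/208 ≈ -2.9567)
-91*((3*(-4) - 5) + s) = -91*((3*(-4) - 5) - 615/208) = -91*((-12 - 5) - 615/208) = -91*(-17 - 615/208) = -91*(-4151/208) = 29057/16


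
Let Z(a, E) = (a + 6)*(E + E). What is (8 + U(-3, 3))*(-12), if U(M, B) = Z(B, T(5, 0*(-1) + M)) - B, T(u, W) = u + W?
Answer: -492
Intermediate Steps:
T(u, W) = W + u
Z(a, E) = 2*E*(6 + a) (Z(a, E) = (6 + a)*(2*E) = 2*E*(6 + a))
U(M, B) = -B + 2*(5 + M)*(6 + B) (U(M, B) = 2*((0*(-1) + M) + 5)*(6 + B) - B = 2*((0 + M) + 5)*(6 + B) - B = 2*(M + 5)*(6 + B) - B = 2*(5 + M)*(6 + B) - B = -B + 2*(5 + M)*(6 + B))
(8 + U(-3, 3))*(-12) = (8 + (-1*3 + 2*(5 - 3)*(6 + 3)))*(-12) = (8 + (-3 + 2*2*9))*(-12) = (8 + (-3 + 36))*(-12) = (8 + 33)*(-12) = 41*(-12) = -492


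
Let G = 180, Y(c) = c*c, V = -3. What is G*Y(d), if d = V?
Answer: 1620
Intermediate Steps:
d = -3
Y(c) = c**2
G*Y(d) = 180*(-3)**2 = 180*9 = 1620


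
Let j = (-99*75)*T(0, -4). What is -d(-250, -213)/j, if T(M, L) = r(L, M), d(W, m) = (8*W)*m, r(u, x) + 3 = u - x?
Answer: -5680/693 ≈ -8.1962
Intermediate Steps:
r(u, x) = -3 + u - x (r(u, x) = -3 + (u - x) = -3 + u - x)
d(W, m) = 8*W*m
T(M, L) = -3 + L - M
j = 51975 (j = (-99*75)*(-3 - 4 - 1*0) = -7425*(-3 - 4 + 0) = -7425*(-7) = 51975)
-d(-250, -213)/j = -8*(-250)*(-213)/51975 = -426000/51975 = -1*5680/693 = -5680/693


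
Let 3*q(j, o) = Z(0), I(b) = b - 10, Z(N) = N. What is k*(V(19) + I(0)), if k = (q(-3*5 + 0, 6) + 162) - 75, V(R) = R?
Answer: 783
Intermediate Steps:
I(b) = -10 + b
q(j, o) = 0 (q(j, o) = (1/3)*0 = 0)
k = 87 (k = (0 + 162) - 75 = 162 - 75 = 87)
k*(V(19) + I(0)) = 87*(19 + (-10 + 0)) = 87*(19 - 10) = 87*9 = 783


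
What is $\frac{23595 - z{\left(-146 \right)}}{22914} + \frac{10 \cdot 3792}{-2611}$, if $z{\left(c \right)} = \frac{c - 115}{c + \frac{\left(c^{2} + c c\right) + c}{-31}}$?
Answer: $- \frac{258179920943}{19133709384} \approx -13.493$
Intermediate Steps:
$z{\left(c \right)} = \frac{-115 + c}{- \frac{2 c^{2}}{31} + \frac{30 c}{31}}$ ($z{\left(c \right)} = \frac{-115 + c}{c + \left(\left(c^{2} + c^{2}\right) + c\right) \left(- \frac{1}{31}\right)} = \frac{-115 + c}{c + \left(2 c^{2} + c\right) \left(- \frac{1}{31}\right)} = \frac{-115 + c}{c + \left(c + 2 c^{2}\right) \left(- \frac{1}{31}\right)} = \frac{-115 + c}{c - \left(\frac{c}{31} + \frac{2 c^{2}}{31}\right)} = \frac{-115 + c}{- \frac{2 c^{2}}{31} + \frac{30 c}{31}}$)
$\frac{23595 - z{\left(-146 \right)}}{22914} + \frac{10 \cdot 3792}{-2611} = \frac{23595 - \frac{31 \left(115 - -146\right)}{2 \left(-146\right) \left(-15 - 146\right)}}{22914} + \frac{10 \cdot 3792}{-2611} = \left(23595 - \frac{31}{2} \left(- \frac{1}{146}\right) \frac{1}{-161} \left(115 + 146\right)\right) \frac{1}{22914} + 37920 \left(- \frac{1}{2611}\right) = \left(23595 - \frac{31}{2} \left(- \frac{1}{146}\right) \left(- \frac{1}{161}\right) 261\right) \frac{1}{22914} - \frac{37920}{2611} = \left(23595 - \frac{8091}{47012}\right) \frac{1}{22914} - \frac{37920}{2611} = \frac{1109240049}{47012} \cdot \frac{1}{22914} - \frac{37920}{2611} = \frac{369746683}{359077656} - \frac{37920}{2611} = - \frac{258179920943}{19133709384}$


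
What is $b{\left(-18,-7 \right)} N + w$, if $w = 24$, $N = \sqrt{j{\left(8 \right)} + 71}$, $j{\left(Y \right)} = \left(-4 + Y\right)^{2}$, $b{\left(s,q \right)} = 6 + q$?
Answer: $24 - \sqrt{87} \approx 14.673$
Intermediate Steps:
$N = \sqrt{87}$ ($N = \sqrt{\left(-4 + 8\right)^{2} + 71} = \sqrt{4^{2} + 71} = \sqrt{16 + 71} = \sqrt{87} \approx 9.3274$)
$b{\left(-18,-7 \right)} N + w = \left(6 - 7\right) \sqrt{87} + 24 = - \sqrt{87} + 24 = 24 - \sqrt{87}$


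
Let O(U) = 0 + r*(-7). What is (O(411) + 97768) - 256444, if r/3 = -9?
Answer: -158487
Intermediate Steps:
r = -27 (r = 3*(-9) = -27)
O(U) = 189 (O(U) = 0 - 27*(-7) = 0 + 189 = 189)
(O(411) + 97768) - 256444 = (189 + 97768) - 256444 = 97957 - 256444 = -158487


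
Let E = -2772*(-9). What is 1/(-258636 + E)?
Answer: -1/233688 ≈ -4.2792e-6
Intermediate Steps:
E = 24948
1/(-258636 + E) = 1/(-258636 + 24948) = 1/(-233688) = -1/233688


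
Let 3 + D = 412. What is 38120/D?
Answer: 38120/409 ≈ 93.203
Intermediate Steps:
D = 409 (D = -3 + 412 = 409)
38120/D = 38120/409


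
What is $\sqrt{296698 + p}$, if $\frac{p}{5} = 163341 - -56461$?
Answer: $2 \sqrt{348927} \approx 1181.4$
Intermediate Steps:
$p = 1099010$ ($p = 5 \left(163341 - -56461\right) = 5 \left(163341 + 56461\right) = 5 \cdot 219802 = 1099010$)
$\sqrt{296698 + p} = \sqrt{296698 + 1099010} = \sqrt{1395708} = 2 \sqrt{348927}$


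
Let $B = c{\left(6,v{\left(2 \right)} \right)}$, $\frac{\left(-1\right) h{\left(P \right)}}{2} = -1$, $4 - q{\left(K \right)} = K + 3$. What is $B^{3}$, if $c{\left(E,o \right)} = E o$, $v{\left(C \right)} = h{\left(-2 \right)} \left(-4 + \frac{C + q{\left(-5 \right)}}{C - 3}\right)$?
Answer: $-2985984$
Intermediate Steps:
$q{\left(K \right)} = 1 - K$ ($q{\left(K \right)} = 4 - \left(K + 3\right) = 4 - \left(3 + K\right) = 1 - K$)
$h{\left(P \right)} = 2$ ($h{\left(P \right)} = \left(-2\right) \left(-1\right) = 2$)
$v{\left(C \right)} = -8 + \frac{2 \left(6 + C\right)}{-3 + C}$ ($v{\left(C \right)} = 2 \left(-4 + \frac{C + \left(1 - -5\right)}{C - 3}\right) = 2 \left(-4 + \frac{C + \left(1 + 5\right)}{-3 + C}\right) = 2 \left(-4 + \frac{C + 6}{-3 + C}\right) = 2 \left(-4 + \frac{6 + C}{-3 + C}\right) = -8 + \frac{2 \left(6 + C\right)}{-3 + C}$)
$B = -144$ ($B = 6 \frac{6 \left(6 - 2\right)}{-3 + 2} = 6 \frac{6 \left(6 - 2\right)}{-1} = 6 \cdot 6 \left(-1\right) 4 = 6 \left(-24\right) = -144$)
$B^{3} = \left(-144\right)^{3} = -2985984$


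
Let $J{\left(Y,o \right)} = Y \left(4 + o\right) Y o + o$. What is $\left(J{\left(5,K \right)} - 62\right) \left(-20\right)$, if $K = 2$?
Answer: $-4800$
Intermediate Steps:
$J{\left(Y,o \right)} = o + o Y^{2} \left(4 + o\right)$ ($J{\left(Y,o \right)} = Y^{2} \left(4 + o\right) o + o = o Y^{2} \left(4 + o\right) + o = o + o Y^{2} \left(4 + o\right)$)
$\left(J{\left(5,K \right)} - 62\right) \left(-20\right) = \left(2 \left(1 + 4 \cdot 5^{2} + 2 \cdot 5^{2}\right) - 62\right) \left(-20\right) = \left(2 \left(1 + 4 \cdot 25 + 2 \cdot 25\right) - 62\right) \left(-20\right) = \left(2 \left(1 + 100 + 50\right) - 62\right) \left(-20\right) = \left(2 \cdot 151 - 62\right) \left(-20\right) = \left(302 - 62\right) \left(-20\right) = 240 \left(-20\right) = -4800$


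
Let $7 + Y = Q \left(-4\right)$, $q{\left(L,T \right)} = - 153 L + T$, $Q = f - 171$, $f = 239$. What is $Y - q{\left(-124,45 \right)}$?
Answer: $-19296$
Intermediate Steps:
$Q = 68$ ($Q = 239 - 171 = 68$)
$q{\left(L,T \right)} = T - 153 L$
$Y = -279$ ($Y = -7 + 68 \left(-4\right) = -7 - 272 = -279$)
$Y - q{\left(-124,45 \right)} = -279 - \left(45 - -18972\right) = -279 - \left(45 + 18972\right) = -279 - 19017 = -19296$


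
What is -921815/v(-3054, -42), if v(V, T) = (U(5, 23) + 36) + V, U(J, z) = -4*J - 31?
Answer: 921815/3069 ≈ 300.36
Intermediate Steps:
U(J, z) = -31 - 4*J
v(V, T) = -15 + V (v(V, T) = ((-31 - 4*5) + 36) + V = ((-31 - 20) + 36) + V = (-51 + 36) + V = -15 + V)
-921815/v(-3054, -42) = -921815/(-15 - 3054) = -921815/(-3069) = -921815*(-1/3069) = 921815/3069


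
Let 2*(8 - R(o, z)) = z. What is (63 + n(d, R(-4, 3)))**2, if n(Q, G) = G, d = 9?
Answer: 19321/4 ≈ 4830.3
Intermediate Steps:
R(o, z) = 8 - z/2
(63 + n(d, R(-4, 3)))**2 = (63 + (8 - 1/2*3))**2 = (63 + (8 - 3/2))**2 = (63 + 13/2)**2 = (139/2)**2 = 19321/4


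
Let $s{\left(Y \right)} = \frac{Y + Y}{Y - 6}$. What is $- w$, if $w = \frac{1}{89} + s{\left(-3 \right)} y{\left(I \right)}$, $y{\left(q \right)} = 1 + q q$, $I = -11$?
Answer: $- \frac{21719}{267} \approx -81.345$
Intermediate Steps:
$y{\left(q \right)} = 1 + q^{2}$
$s{\left(Y \right)} = \frac{2 Y}{-6 + Y}$
$w = \frac{21719}{267}$ ($w = \frac{1}{89} + 2 \left(-3\right) \frac{1}{-6 - 3} \left(1 + \left(-11\right)^{2}\right) = \frac{1}{89} + 2 \left(-3\right) \frac{1}{-9} \left(1 + 121\right) = \frac{1}{89} + 2 \left(-3\right) \left(- \frac{1}{9}\right) 122 = \frac{1}{89} + \frac{2}{3} \cdot 122 = \frac{1}{89} + \frac{244}{3} = \frac{21719}{267} \approx 81.345$)
$- w = \left(-1\right) \frac{21719}{267} = - \frac{21719}{267}$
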